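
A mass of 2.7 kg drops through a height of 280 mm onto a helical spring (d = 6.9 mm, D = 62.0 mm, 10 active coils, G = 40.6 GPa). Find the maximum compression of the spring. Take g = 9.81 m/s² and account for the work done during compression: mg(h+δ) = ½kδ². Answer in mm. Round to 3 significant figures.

61.2 mm

k = Gd⁴/(8D³N_a) = (40.6×10³)(6.9⁴)/(8·62.0³·10) = 4.8268 N/mm
W = mg = 2.7 × 9.81 = 26.487 N
½kδ² − Wδ − Wh = 0 → δ = (W + √(W² + 2kWh))/k
δ = (26.487 + √(701.56 + 71594.2))/4.8268 = (26.487 + 268.88)/4.8268 = 61.193 mm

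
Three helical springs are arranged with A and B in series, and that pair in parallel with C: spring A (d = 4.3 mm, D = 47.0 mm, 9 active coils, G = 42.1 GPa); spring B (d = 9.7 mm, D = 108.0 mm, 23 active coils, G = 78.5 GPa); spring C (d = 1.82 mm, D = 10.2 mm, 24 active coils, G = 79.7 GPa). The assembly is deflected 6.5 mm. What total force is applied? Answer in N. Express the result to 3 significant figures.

k_A = Gd⁴/(8D³N_a) = (42.1×10³)(4.3⁴)/(8·47.0³·9) = 1.9254 N/mm
k_B = Gd⁴/(8D³N_a) = (78.5×10³)(9.7⁴)/(8·108.0³·23) = 2.9982 N/mm
k_C = Gd⁴/(8D³N_a) = (79.7×10³)(1.82⁴)/(8·10.2³·24) = 4.2918 N/mm
Springs A,B series: k_AB = 1/(1/1.9254+1/2.9982) = 1.1725 N/mm; parallel with C: k_eq = 1.1725+4.2918 = 5.4643 N/mm
F = k_eq·δ = 5.4643·6.5 = 35.518 N

35.5 N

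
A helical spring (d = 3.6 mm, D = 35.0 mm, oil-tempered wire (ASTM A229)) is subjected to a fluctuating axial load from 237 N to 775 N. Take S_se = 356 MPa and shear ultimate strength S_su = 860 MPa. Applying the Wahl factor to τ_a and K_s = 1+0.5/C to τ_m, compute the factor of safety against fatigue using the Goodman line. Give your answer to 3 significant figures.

0.352

C = D/d = 35.0/3.6 = 9.7222; K_W = (4C−1)/(4C−4)+0.615/C = 1.1492; K_s = 1+0.5/C = 1.0514
F_a = (F_max−F_min)/2 = 269 N; F_m = (F_max+F_min)/2 = 506 N
τ_a = K_W·8F_aD/(πd³) = 1.1492 × 513.87 = 590.56 MPa
τ_m = K_s·8F_mD/(πd³) = 1.0514 × 966.61 = 1016.3 MPa
Goodman: 1/n_f = τ_a/S_se + τ_m/S_su = 590.56/356 + 1016.3/860 = 1.65888 + 1.18177 = 2.8407
n_f = 1/2.8407 = 0.352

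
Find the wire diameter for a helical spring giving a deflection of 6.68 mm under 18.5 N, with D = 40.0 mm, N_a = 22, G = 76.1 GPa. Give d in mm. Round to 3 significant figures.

4.50 mm

Required rate k = F/δ = 18.5/6.68 = 2.7695 N/mm
d = (8D³N_a·k / G)^(1/4) = (8·40.0³·22·2.7695 / (76.1×10³))^0.25
  = (409.92)^0.25 = 4.4996 mm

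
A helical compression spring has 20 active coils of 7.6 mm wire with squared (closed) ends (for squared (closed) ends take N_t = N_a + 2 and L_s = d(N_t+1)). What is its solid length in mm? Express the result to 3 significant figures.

175 mm

squared (closed) ends: N_t = N_a + 2 = 20 + 2 = 22
L_s = d·(N_t+1) = 7.6 × 23 = 174.8 mm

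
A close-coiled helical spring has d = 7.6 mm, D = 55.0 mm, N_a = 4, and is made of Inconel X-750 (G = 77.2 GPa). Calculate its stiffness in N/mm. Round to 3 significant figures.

48.4 N/mm

k = Gd⁴/(8D³N_a) = (77.2×10³ × 7.6⁴) / (8 × 55.0³ × 4)
  = 2.57556e+08 / 5.324e+06 = 48.376 N/mm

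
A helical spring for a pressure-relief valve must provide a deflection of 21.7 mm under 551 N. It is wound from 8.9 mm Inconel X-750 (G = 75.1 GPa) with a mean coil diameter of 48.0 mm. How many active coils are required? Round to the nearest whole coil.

21

Required rate k = F/δ = 551/21.7 = 25.392 N/mm
N_a = Gd⁴/(8D³k) = (75.1×10³ × 8.9⁴)/(8 × 48.0³ × 25.392)
    = 4.71194e+08 / 2.2465e+07 = 20.97 → 21 coils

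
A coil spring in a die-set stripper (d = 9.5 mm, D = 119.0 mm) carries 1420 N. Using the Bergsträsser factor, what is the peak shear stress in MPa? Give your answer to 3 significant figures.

555 MPa

Spring index C = D/d = 119.0/9.5 = 12.5263
K_B = (4C+2)/(4C−3) = 52.105/47.105 = 1.1061
τ₀ = 8FD/(πd³) = 8·1420·119.0/(π·9.5³) = 1.35184e+06/2693.5 = 501.89 MPa
τ_max = K·τ₀ = 1.1061 × 501.89 = 555.16 MPa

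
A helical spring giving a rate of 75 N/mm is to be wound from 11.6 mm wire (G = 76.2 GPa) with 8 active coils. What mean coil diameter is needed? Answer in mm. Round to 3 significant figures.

D = (Gd⁴/(8N_a·k))^(1/3) = (76.2×10³·11.6⁴/(8·8·75))^(1/3)
  = (287439)^(1/3) = 65.9956 mm

66.0 mm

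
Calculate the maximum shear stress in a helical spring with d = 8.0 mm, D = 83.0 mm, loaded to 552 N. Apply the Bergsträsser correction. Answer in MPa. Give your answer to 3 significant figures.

Spring index C = D/d = 83.0/8.0 = 10.3750
K_B = (4C+2)/(4C−3) = 43.500/38.500 = 1.1299
τ₀ = 8FD/(πd³) = 8·552·83.0/(π·8.0³) = 366528/1608.5 = 227.87 MPa
τ_max = K·τ₀ = 1.1299 × 227.87 = 257.46 MPa

257 MPa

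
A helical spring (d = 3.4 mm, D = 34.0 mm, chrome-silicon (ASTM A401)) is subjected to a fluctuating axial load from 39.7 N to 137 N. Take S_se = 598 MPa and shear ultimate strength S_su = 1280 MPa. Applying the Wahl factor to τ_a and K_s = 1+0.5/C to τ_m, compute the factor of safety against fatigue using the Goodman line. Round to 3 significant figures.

C = D/d = 34.0/3.4 = 10.0000; K_W = (4C−1)/(4C−4)+0.615/C = 1.1448; K_s = 1+0.5/C = 1.0500
F_a = (F_max−F_min)/2 = 48.65 N; F_m = (F_max+F_min)/2 = 88.35 N
τ_a = K_W·8F_aD/(πd³) = 1.1448 × 107.17 = 122.69 MPa
τ_m = K_s·8F_mD/(πd³) = 1.0500 × 194.62 = 204.35 MPa
Goodman: 1/n_f = τ_a/S_se + τ_m/S_su = 122.69/598 + 204.35/1280 = 0.20517 + 0.15965 = 0.36482
n_f = 1/0.36482 = 2.741

2.74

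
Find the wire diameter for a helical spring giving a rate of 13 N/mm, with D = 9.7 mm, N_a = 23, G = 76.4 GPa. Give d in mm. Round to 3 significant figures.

d = (8D³N_a·k / G)^(1/4) = (8·9.7³·23·13 / (76.4×10³))^0.25
  = (28.575)^0.25 = 2.3120 mm

2.31 mm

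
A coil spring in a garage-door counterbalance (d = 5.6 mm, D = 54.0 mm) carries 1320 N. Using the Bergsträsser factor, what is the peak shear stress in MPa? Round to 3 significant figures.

1180 MPa

Spring index C = D/d = 54.0/5.6 = 9.6429
K_B = (4C+2)/(4C−3) = 40.571/35.571 = 1.1406
τ₀ = 8FD/(πd³) = 8·1320·54.0/(π·5.6³) = 570240/551.71 = 1033.6 MPa
τ_max = K·τ₀ = 1.1406 × 1033.6 = 1178.9 MPa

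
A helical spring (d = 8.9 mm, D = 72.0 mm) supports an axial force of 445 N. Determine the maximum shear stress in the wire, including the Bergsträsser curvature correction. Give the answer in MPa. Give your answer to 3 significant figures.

135 MPa

Spring index C = D/d = 72.0/8.9 = 8.0899
K_B = (4C+2)/(4C−3) = 34.360/29.360 = 1.1703
τ₀ = 8FD/(πd³) = 8·445·72.0/(π·8.9³) = 256320/2214.7 = 115.73 MPa
τ_max = K·τ₀ = 1.1703 × 115.73 = 135.44 MPa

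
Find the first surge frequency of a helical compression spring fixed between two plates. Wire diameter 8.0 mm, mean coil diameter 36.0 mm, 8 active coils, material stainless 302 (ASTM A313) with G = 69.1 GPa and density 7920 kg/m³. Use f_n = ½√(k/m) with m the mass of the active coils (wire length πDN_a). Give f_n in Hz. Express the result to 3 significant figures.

256 Hz

k = Gd⁴/(8D³N_a) = (69.1×10³)(8.0⁴)/(8·36.0³·8) = 94.787 N/mm = 94787 N/m
Wire length L = πDN_a = π·36.0·8 = 904.78 mm
m = ρ·(πd²/4)·L = 7920 × 50.265×10⁻⁶ m² × 0.90478 m = 0.36019 kg
f_n = ½√(k/m) = 0.5·√(94787/0.36019) = 0.5·√(2.6316e+05) = 256.49 Hz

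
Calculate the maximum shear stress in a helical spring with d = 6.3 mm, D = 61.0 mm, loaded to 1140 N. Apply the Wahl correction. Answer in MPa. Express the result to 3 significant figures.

814 MPa

Spring index C = D/d = 61.0/6.3 = 9.6825
K_W = (4C−1)/(4C−4) + 0.615/C = 37.730/34.730 + 0.0635 = 1.1499
τ₀ = 8FD/(πd³) = 8·1140·61.0/(π·6.3³) = 556320/785.55 = 708.2 MPa
τ_max = K·τ₀ = 1.1499 × 708.2 = 814.35 MPa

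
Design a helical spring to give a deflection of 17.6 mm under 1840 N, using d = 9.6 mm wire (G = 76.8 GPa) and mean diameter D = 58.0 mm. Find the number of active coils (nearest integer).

4

Required rate k = F/δ = 1840/17.6 = 104.55 N/mm
N_a = Gd⁴/(8D³k) = (76.8×10³ × 9.6⁴)/(8 × 58.0³ × 104.55)
    = 6.52298e+08 / 1.63185e+08 = 3.997 → 4 coils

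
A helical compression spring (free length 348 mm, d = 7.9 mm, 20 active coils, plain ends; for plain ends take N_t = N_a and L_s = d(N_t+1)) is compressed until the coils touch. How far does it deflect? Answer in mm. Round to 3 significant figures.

N_t = 20; L_s = 7.9·21 = 165.9 mm
δ_solid = L₀ − L_s = 348 − 165.9 = 182.1 mm

182 mm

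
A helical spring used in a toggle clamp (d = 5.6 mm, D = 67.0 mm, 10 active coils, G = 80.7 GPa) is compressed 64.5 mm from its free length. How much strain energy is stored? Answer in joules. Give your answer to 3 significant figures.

6.86 J

k = Gd⁴/(8D³N_a) = (80.7×10³)(5.6⁴)/(8·67.0³·10) = 3.2985 N/mm
U = ½kδ² = 0.5 × 3.2985 × 64.5² = 6861.2 N·mm = 6.8612 J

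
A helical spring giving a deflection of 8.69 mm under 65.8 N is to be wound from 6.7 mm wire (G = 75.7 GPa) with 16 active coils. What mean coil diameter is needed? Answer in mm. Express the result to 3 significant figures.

54.0 mm

Required rate k = F/δ = 65.8/8.69 = 7.5719 N/mm
D = (Gd⁴/(8N_a·k))^(1/3) = (75.7×10³·6.7⁴/(8·16·7.5719))^(1/3)
  = (157391)^(1/3) = 53.9916 mm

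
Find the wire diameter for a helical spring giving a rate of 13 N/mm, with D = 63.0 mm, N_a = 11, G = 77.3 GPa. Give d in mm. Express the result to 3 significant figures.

d = (8D³N_a·k / G)^(1/4) = (8·63.0³·11·13 / (77.3×10³))^0.25
  = (3700.6)^0.25 = 7.7995 mm

7.80 mm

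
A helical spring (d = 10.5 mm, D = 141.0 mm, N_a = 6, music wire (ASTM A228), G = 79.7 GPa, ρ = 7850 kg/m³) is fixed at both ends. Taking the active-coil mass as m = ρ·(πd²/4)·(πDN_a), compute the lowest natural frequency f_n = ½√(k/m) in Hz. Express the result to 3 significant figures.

k = Gd⁴/(8D³N_a) = (79.7×10³)(10.5⁴)/(8·141.0³·6) = 7.1997 N/mm = 7199.7 N/m
Wire length L = πDN_a = π·141.0·6 = 2657.8 mm
m = ρ·(πd²/4)·L = 7850 × 86.59×10⁻⁶ m² × 2.6578 m = 1.8066 kg
f_n = ½√(k/m) = 0.5·√(7199.7/1.8066) = 0.5·√(3985.3) = 31.565 Hz

31.6 Hz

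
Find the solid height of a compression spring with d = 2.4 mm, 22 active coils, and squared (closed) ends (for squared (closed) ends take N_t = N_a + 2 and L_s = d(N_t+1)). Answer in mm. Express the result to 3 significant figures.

squared (closed) ends: N_t = N_a + 2 = 22 + 2 = 24
L_s = d·(N_t+1) = 2.4 × 25 = 60 mm

60.0 mm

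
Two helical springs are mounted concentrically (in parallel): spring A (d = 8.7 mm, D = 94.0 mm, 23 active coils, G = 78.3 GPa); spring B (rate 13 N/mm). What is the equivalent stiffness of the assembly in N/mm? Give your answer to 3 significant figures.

15.9 N/mm

k_A = Gd⁴/(8D³N_a) = (78.3×10³)(8.7⁴)/(8·94.0³·23) = 2.9352 N/mm
Parallel: k_eq = 2.9352 + 13 = 15.935 N/mm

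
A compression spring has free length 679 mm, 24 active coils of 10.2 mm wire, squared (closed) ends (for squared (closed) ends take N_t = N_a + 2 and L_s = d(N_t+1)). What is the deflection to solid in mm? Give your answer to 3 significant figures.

N_t = 26; L_s = 10.2·27 = 275.4 mm
δ_solid = L₀ − L_s = 679 − 275.4 = 403.6 mm

404 mm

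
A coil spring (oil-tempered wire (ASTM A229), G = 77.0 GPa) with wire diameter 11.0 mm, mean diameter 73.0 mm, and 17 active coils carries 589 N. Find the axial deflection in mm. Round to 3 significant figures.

27.6 mm

k = Gd⁴/(8D³N_a) = (77.0×10³)(11.0⁴)/(8·73.0³·17) = 21.309 N/mm
δ = F/k = 589 / 21.309 = 27.641 mm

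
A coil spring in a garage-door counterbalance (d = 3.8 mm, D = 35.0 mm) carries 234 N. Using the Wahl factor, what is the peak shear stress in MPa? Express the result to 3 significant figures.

440 MPa

Spring index C = D/d = 35.0/3.8 = 9.2105
K_W = (4C−1)/(4C−4) + 0.615/C = 35.842/32.842 + 0.0668 = 1.1581
τ₀ = 8FD/(πd³) = 8·234·35.0/(π·3.8³) = 65520/172.39 = 380.08 MPa
τ_max = K·τ₀ = 1.1581 × 380.08 = 440.18 MPa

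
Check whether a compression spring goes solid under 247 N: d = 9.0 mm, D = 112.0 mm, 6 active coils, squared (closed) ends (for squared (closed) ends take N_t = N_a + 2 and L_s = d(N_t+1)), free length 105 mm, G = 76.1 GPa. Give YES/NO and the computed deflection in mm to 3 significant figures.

k = Gd⁴/(8D³N_a) = (76.1×10³)(9.0⁴)/(8·112.0³·6) = 7.4039 N/mm
N_t = 8; L_s = 9.0·9 = 81 mm; δ_solid = L₀ − L_s = 105 − 81 = 24 mm
δ = F/k = 247/7.4039 = 33.361 mm
δ ≥ δ_solid → spring goes solid

YES, δ = 33.4 mm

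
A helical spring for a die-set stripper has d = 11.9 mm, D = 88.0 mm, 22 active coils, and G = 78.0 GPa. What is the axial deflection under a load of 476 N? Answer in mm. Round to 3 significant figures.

k = Gd⁴/(8D³N_a) = (78.0×10³)(11.9⁴)/(8·88.0³·22) = 13.041 N/mm
δ = F/k = 476 / 13.041 = 36.499 mm

36.5 mm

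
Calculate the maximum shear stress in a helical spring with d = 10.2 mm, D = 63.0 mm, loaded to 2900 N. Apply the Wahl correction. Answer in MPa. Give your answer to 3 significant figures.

546 MPa

Spring index C = D/d = 63.0/10.2 = 6.1765
K_W = (4C−1)/(4C−4) + 0.615/C = 23.706/20.706 + 0.0996 = 1.2445
τ₀ = 8FD/(πd³) = 8·2900·63.0/(π·10.2³) = 1.4616e+06/3333.9 = 438.41 MPa
τ_max = K·τ₀ = 1.2445 × 438.41 = 545.58 MPa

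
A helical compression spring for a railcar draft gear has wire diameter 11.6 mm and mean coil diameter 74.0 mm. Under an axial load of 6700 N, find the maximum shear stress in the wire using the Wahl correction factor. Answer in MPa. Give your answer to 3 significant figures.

1000 MPa

Spring index C = D/d = 74.0/11.6 = 6.3793
K_W = (4C−1)/(4C−4) + 0.615/C = 24.517/21.517 + 0.0964 = 1.2358
τ₀ = 8FD/(πd³) = 8·6700·74.0/(π·11.6³) = 3.9664e+06/4903.7 = 808.86 MPa
τ_max = K·τ₀ = 1.2358 × 808.86 = 999.61 MPa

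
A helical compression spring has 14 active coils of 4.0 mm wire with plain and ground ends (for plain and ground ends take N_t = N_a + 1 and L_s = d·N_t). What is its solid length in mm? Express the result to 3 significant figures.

60.0 mm

plain and ground ends: N_t = N_a + 1 = 14 + 1 = 15
L_s = d·N_t = 4.0 × 15 = 60 mm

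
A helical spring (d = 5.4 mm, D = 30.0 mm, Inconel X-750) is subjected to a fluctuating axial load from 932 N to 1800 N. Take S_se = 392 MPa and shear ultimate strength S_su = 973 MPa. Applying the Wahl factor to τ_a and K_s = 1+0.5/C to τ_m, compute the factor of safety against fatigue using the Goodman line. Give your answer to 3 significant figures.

0.701

C = D/d = 30.0/5.4 = 5.5556; K_W = (4C−1)/(4C−4)+0.615/C = 1.2753; K_s = 1+0.5/C = 1.0900
F_a = (F_max−F_min)/2 = 434 N; F_m = (F_max+F_min)/2 = 1366 N
τ_a = K_W·8F_aD/(πd³) = 1.2753 × 210.56 = 268.53 MPa
τ_m = K_s·8F_mD/(πd³) = 1.0900 × 662.72 = 722.37 MPa
Goodman: 1/n_f = τ_a/S_se + τ_m/S_su = 268.53/392 + 722.37/973 = 0.68503 + 0.74241 = 1.4274
n_f = 1/1.4274 = 0.7006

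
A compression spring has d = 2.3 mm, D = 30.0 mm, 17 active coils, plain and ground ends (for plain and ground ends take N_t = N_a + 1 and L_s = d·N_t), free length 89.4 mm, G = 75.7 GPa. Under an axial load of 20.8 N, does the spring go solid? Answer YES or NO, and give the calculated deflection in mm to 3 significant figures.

k = Gd⁴/(8D³N_a) = (75.7×10³)(2.3⁴)/(8·30.0³·17) = 0.57691 N/mm
N_t = 18; L_s = 2.3·18 = 41.4 mm; δ_solid = L₀ − L_s = 89.4 − 41.4 = 48 mm
δ = F/k = 20.8/0.57691 = 36.054 mm
δ < δ_solid → spring does not go solid

NO, δ = 36.1 mm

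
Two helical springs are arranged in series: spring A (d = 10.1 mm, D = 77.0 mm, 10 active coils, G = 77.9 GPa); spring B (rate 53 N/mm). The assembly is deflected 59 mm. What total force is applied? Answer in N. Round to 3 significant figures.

k_A = Gd⁴/(8D³N_a) = (77.9×10³)(10.1⁴)/(8·77.0³·10) = 22.195 N/mm
Series: 1/k_eq = 1/22.195 + 1/53 = 0.063923; k_eq = 15.644 N/mm
F = k_eq·δ = 15.644·59 = 922.99 N

923 N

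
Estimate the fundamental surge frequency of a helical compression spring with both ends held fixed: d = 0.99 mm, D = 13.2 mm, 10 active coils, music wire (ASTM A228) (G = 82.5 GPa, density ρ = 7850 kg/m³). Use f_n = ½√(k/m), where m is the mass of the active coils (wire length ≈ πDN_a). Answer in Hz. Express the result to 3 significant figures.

k = Gd⁴/(8D³N_a) = (82.5×10³)(0.99⁴)/(8·13.2³·10) = 0.43071 N/mm = 430.71 N/m
Wire length L = πDN_a = π·13.2·10 = 414.69 mm
m = ρ·(πd²/4)·L = 7850 × 0.76977×10⁻⁶ m² × 0.41469 m = 0.0025058 kg
f_n = ½√(k/m) = 0.5·√(430.71/0.0025058) = 0.5·√(1.7188e+05) = 207.29 Hz

207 Hz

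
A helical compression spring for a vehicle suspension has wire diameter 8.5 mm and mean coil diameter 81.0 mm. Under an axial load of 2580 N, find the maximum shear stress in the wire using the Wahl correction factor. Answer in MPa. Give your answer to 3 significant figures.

Spring index C = D/d = 81.0/8.5 = 9.5294
K_W = (4C−1)/(4C−4) + 0.615/C = 37.118/34.118 + 0.0645 = 1.1525
τ₀ = 8FD/(πd³) = 8·2580·81.0/(π·8.5³) = 1.67184e+06/1929.3 = 866.54 MPa
τ_max = K·τ₀ = 1.1525 × 866.54 = 998.66 MPa

999 MPa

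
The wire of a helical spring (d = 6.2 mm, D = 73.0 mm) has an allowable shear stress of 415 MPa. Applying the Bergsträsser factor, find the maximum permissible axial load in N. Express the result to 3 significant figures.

C = D/d = 73.0/6.2 = 11.7742
K_B = (4C+2)/(4C−3) = 49.097/44.097 = 1.1134
τ_max = K·8FD/(πd³) → F_max = τ_allow·πd³/(8DK)
F_max = 415·π·6.2³/(8·73.0·1.1134) = 3.1072e+05/650.22 = 477.87 N

478 N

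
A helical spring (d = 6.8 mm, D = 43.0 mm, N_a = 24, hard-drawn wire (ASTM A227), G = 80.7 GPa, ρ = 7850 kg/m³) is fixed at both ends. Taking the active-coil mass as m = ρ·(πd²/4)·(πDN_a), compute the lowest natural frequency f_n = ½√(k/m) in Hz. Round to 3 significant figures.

k = Gd⁴/(8D³N_a) = (80.7×10³)(6.8⁴)/(8·43.0³·24) = 11.303 N/mm = 11303 N/m
Wire length L = πDN_a = π·43.0·24 = 3242.1 mm
m = ρ·(πd²/4)·L = 7850 × 36.317×10⁻⁶ m² × 3.2421 m = 0.92429 kg
f_n = ½√(k/m) = 0.5·√(11303/0.92429) = 0.5·√(12229) = 55.293 Hz

55.3 Hz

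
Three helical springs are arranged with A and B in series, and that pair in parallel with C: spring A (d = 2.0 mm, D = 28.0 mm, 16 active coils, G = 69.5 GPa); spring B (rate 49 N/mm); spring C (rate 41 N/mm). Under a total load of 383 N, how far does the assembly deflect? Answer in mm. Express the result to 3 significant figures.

k_A = Gd⁴/(8D³N_a) = (69.5×10³)(2.0⁴)/(8·28.0³·16) = 0.39575 N/mm
Springs A,B series: k_AB = 1/(1/0.39575+1/49) = 0.39258 N/mm; parallel with C: k_eq = 0.39258+41 = 41.393 N/mm
δ = F/k_eq = 383/41.393 = 9.2529 mm

9.25 mm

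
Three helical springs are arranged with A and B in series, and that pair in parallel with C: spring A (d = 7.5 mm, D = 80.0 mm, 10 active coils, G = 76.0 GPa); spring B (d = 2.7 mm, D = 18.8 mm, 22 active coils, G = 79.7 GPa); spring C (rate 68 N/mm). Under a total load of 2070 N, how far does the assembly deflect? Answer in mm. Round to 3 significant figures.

k_A = Gd⁴/(8D³N_a) = (76.0×10³)(7.5⁴)/(8·80.0³·10) = 5.8708 N/mm
k_B = Gd⁴/(8D³N_a) = (79.7×10³)(2.7⁴)/(8·18.8³·22) = 3.6218 N/mm
Springs A,B series: k_AB = 1/(1/5.8708+1/3.6218) = 2.24 N/mm; parallel with C: k_eq = 2.24+68 = 70.24 N/mm
δ = F/k_eq = 2070/70.24 = 29.47 mm

29.5 mm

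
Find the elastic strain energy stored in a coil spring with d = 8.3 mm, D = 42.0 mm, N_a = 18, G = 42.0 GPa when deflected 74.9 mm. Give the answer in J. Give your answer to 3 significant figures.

52.4 J

k = Gd⁴/(8D³N_a) = (42.0×10³)(8.3⁴)/(8·42.0³·18) = 18.683 N/mm
U = ½kδ² = 0.5 × 18.683 × 74.9² = 52406 N·mm = 52.406 J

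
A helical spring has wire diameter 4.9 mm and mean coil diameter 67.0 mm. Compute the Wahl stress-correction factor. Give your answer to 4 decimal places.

C = D/d = 67.0/4.9 = 13.6735
K_W = (4C−1)/(4C−4) + 0.615/C = 53.694/50.694 + 0.0450 = 1.1042

1.1042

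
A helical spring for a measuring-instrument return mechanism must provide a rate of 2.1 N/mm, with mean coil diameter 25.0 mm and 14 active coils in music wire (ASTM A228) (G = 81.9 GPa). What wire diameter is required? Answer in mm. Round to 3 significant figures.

d = (8D³N_a·k / G)^(1/4) = (8·25.0³·14·2.1 / (81.9×10³))^0.25
  = (44.872)^0.25 = 2.5882 mm

2.59 mm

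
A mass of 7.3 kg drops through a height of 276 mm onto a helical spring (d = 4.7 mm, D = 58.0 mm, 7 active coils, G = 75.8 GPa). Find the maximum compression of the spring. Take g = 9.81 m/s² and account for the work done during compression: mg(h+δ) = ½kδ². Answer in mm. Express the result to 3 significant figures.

k = Gd⁴/(8D³N_a) = (75.8×10³)(4.7⁴)/(8·58.0³·7) = 3.3852 N/mm
W = mg = 7.3 × 9.81 = 71.613 N
½kδ² − Wδ − Wh = 0 → δ = (W + √(W² + 2kWh))/k
δ = (71.613 + √(5128.4 + 133820))/3.3852 = (71.613 + 372.76)/3.3852 = 131.27 mm

131 mm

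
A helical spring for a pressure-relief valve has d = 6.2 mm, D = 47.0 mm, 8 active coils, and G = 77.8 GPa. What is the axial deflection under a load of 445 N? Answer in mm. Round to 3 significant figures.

25.7 mm

k = Gd⁴/(8D³N_a) = (77.8×10³)(6.2⁴)/(8·47.0³·8) = 17.301 N/mm
δ = F/k = 445 / 17.301 = 25.721 mm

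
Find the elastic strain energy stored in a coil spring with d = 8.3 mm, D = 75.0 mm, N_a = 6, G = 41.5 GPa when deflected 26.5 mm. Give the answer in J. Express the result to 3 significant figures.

3.42 J

k = Gd⁴/(8D³N_a) = (41.5×10³)(8.3⁴)/(8·75.0³·6) = 9.726 N/mm
U = ½kδ² = 0.5 × 9.726 × 26.5² = 3415.1 N·mm = 3.4151 J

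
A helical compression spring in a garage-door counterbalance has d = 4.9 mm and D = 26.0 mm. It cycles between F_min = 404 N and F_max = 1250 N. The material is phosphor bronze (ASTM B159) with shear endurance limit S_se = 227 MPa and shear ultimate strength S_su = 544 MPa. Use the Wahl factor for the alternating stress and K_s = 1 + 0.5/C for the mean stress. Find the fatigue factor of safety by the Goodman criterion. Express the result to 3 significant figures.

C = D/d = 26.0/4.9 = 5.3061; K_W = (4C−1)/(4C−4)+0.615/C = 1.2901; K_s = 1+0.5/C = 1.0942
F_a = (F_max−F_min)/2 = 423 N; F_m = (F_max+F_min)/2 = 827 N
τ_a = K_W·8F_aD/(πd³) = 1.2901 × 238.05 = 307.1 MPa
τ_m = K_s·8F_mD/(πd³) = 1.0942 × 465.4 = 509.26 MPa
Goodman: 1/n_f = τ_a/S_se + τ_m/S_su = 307.1/227 + 509.26/544 = 1.35287 + 0.93614 = 2.289
n_f = 1/2.289 = 0.4369

0.437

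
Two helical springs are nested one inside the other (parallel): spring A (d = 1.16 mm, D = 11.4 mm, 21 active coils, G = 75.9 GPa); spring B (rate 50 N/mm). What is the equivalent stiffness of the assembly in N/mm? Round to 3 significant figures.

50.6 N/mm

k_A = Gd⁴/(8D³N_a) = (75.9×10³)(1.16⁴)/(8·11.4³·21) = 0.55214 N/mm
Parallel: k_eq = 0.55214 + 50 = 50.552 N/mm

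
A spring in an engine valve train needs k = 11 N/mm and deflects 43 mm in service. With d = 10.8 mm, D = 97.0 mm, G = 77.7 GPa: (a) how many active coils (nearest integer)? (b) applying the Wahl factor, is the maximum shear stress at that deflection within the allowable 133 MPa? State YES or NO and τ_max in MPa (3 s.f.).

N_a = Gd⁴/(8D³k) = (77.7×10³)(10.8⁴)/(8·97.0³·11) = 13.16 → N_a = 13
Actual rate k = Gd⁴/(8D³·13) = 11.137 N/mm
Working load F = kδ = 11.137·43 = 478.89 N
C = 97.0/10.8 = 8.9815; K_W = (4C−1)/(4C−4)+0.615/C = 1.1624
τ_max = K_W·8FD/(πd³) = 1.1624·93.902 = 109.16 MPa
τ_max ≤ 133 MPa → acceptable

(a) 13 coils; (b) YES, τ_max = 109 MPa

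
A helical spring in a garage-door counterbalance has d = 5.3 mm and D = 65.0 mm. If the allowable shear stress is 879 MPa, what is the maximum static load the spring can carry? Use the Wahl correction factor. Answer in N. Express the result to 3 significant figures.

C = D/d = 65.0/5.3 = 12.2642
K_W = (4C−1)/(4C−4) + 0.615/C = 48.057/45.057 + 0.0501 = 1.1167
τ_max = K·8FD/(πd³) → F_max = τ_allow·πd³/(8DK)
F_max = 879·π·5.3³/(8·65.0·1.1167) = 4.1112e+05/580.7 = 707.97 N

708 N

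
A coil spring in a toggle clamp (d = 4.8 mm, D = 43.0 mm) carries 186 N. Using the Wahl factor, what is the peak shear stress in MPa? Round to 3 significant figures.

214 MPa

Spring index C = D/d = 43.0/4.8 = 8.9583
K_W = (4C−1)/(4C−4) + 0.615/C = 34.833/31.833 + 0.0687 = 1.1629
τ₀ = 8FD/(πd³) = 8·186·43.0/(π·4.8³) = 63984/347.44 = 184.16 MPa
τ_max = K·τ₀ = 1.1629 × 184.16 = 214.16 MPa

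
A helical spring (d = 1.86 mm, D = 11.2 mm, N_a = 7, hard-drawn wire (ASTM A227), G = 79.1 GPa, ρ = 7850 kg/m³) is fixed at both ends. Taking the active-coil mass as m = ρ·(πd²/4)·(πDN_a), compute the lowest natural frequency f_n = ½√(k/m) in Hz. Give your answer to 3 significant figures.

k = Gd⁴/(8D³N_a) = (79.1×10³)(1.86⁴)/(8·11.2³·7) = 12.033 N/mm = 12033 N/m
Wire length L = πDN_a = π·11.2·7 = 246.3 mm
m = ρ·(πd²/4)·L = 7850 × 2.7172×10⁻⁶ m² × 0.2463 m = 0.0052535 kg
f_n = ½√(k/m) = 0.5·√(12033/0.0052535) = 0.5·√(2.2905e+06) = 756.72 Hz

757 Hz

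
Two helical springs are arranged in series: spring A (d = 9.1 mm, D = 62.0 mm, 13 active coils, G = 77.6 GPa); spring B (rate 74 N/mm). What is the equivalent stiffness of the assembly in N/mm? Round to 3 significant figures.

k_A = Gd⁴/(8D³N_a) = (77.6×10³)(9.1⁴)/(8·62.0³·13) = 21.469 N/mm
Series: 1/k_eq = 1/21.469 + 1/74 = 0.060092; k_eq = 16.641 N/mm

16.6 N/mm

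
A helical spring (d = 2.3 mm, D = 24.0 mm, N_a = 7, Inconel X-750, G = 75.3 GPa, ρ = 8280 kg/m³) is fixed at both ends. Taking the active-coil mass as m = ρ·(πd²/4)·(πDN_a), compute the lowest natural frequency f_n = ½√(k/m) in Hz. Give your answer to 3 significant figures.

k = Gd⁴/(8D³N_a) = (75.3×10³)(2.3⁴)/(8·24.0³·7) = 2.722 N/mm = 2722 N/m
Wire length L = πDN_a = π·24.0·7 = 527.79 mm
m = ρ·(πd²/4)·L = 8280 × 4.1548×10⁻⁶ m² × 0.52779 m = 0.018157 kg
f_n = ½√(k/m) = 0.5·√(2722/0.018157) = 0.5·√(1.4992e+05) = 193.6 Hz

194 Hz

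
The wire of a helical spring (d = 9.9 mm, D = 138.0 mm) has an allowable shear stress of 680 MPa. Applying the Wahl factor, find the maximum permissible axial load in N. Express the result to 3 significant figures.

C = D/d = 138.0/9.9 = 13.9394
K_W = (4C−1)/(4C−4) + 0.615/C = 54.758/51.758 + 0.0441 = 1.1021
τ_max = K·8FD/(πd³) → F_max = τ_allow·πd³/(8DK)
F_max = 680·π·9.9³/(8·138.0·1.1021) = 2.0728e+06/1216.7 = 1703.7 N

1700 N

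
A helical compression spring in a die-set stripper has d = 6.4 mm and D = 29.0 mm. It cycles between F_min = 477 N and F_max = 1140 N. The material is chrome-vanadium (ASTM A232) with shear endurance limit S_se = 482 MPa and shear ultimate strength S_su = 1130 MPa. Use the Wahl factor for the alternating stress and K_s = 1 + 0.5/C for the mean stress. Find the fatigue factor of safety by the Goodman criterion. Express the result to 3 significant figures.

2.06

C = D/d = 29.0/6.4 = 4.5312; K_W = (4C−1)/(4C−4)+0.615/C = 1.3481; K_s = 1+0.5/C = 1.1103
F_a = (F_max−F_min)/2 = 331.5 N; F_m = (F_max+F_min)/2 = 808.5 N
τ_a = K_W·8F_aD/(πd³) = 1.3481 × 93.386 = 125.89 MPa
τ_m = K_s·8F_mD/(πd³) = 1.1103 × 227.76 = 252.89 MPa
Goodman: 1/n_f = τ_a/S_se + τ_m/S_su = 125.89/482 + 252.89/1130 = 0.26119 + 0.22380 = 0.48499
n_f = 1/0.48499 = 2.062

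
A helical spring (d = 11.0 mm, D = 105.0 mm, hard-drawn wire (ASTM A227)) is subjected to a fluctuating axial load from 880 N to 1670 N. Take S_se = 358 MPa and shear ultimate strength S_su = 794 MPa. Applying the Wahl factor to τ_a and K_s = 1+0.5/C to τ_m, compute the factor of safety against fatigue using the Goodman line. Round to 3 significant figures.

C = D/d = 105.0/11.0 = 9.5455; K_W = (4C−1)/(4C−4)+0.615/C = 1.1522; K_s = 1+0.5/C = 1.0524
F_a = (F_max−F_min)/2 = 395 N; F_m = (F_max+F_min)/2 = 1275 N
τ_a = K_W·8F_aD/(πd³) = 1.1522 × 79.35 = 91.427 MPa
τ_m = K_s·8F_mD/(πd³) = 1.0524 × 256.13 = 269.55 MPa
Goodman: 1/n_f = τ_a/S_se + τ_m/S_su = 91.427/358 + 269.55/794 = 0.25538 + 0.33948 = 0.59486
n_f = 1/0.59486 = 1.681

1.68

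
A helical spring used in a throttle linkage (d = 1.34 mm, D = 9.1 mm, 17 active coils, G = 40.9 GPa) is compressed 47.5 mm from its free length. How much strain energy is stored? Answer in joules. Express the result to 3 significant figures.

1.45 J

k = Gd⁴/(8D³N_a) = (40.9×10³)(1.34⁴)/(8·9.1³·17) = 1.2867 N/mm
U = ½kδ² = 0.5 × 1.2867 × 47.5² = 1451.6 N·mm = 1.4516 J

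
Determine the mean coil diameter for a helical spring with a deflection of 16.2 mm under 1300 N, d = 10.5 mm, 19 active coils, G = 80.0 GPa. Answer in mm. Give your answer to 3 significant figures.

Required rate k = F/δ = 1300/16.2 = 80.247 N/mm
D = (Gd⁴/(8N_a·k))^(1/3) = (80.0×10³·10.5⁴/(8·19·80.247))^(1/3)
  = (79721.5)^(1/3) = 43.0386 mm

43.0 mm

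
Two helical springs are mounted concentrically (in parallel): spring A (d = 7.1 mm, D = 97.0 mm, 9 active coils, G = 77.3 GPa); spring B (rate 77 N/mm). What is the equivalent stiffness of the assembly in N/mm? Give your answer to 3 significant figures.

80.0 N/mm

k_A = Gd⁴/(8D³N_a) = (77.3×10³)(7.1⁴)/(8·97.0³·9) = 2.9893 N/mm
Parallel: k_eq = 2.9893 + 77 = 79.989 N/mm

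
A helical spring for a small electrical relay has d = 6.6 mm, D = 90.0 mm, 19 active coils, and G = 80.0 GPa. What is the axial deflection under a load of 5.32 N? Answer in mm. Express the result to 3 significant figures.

k = Gd⁴/(8D³N_a) = (80.0×10³)(6.6⁴)/(8·90.0³·19) = 1.3699 N/mm
δ = F/k = 5.32 / 1.3699 = 3.8834 mm

3.88 mm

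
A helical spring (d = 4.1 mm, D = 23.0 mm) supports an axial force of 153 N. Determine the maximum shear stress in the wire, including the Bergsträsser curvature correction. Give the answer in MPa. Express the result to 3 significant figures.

163 MPa

Spring index C = D/d = 23.0/4.1 = 5.6098
K_B = (4C+2)/(4C−3) = 24.439/19.439 = 1.2572
τ₀ = 8FD/(πd³) = 8·153·23.0/(π·4.1³) = 28152/216.52 = 130.02 MPa
τ_max = K·τ₀ = 1.2572 × 130.02 = 163.46 MPa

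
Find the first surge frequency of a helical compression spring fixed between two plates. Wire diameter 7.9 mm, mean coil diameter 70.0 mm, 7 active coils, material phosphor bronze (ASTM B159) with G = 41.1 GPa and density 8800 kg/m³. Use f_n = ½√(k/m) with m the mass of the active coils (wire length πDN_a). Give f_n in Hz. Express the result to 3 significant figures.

k = Gd⁴/(8D³N_a) = (41.1×10³)(7.9⁴)/(8·70.0³·7) = 8.3343 N/mm = 8334.3 N/m
Wire length L = πDN_a = π·70.0·7 = 1539.4 mm
m = ρ·(πd²/4)·L = 8800 × 49.017×10⁻⁶ m² × 1.5394 m = 0.66401 kg
f_n = ½√(k/m) = 0.5·√(8334.3/0.66401) = 0.5·√(12551) = 56.017 Hz

56.0 Hz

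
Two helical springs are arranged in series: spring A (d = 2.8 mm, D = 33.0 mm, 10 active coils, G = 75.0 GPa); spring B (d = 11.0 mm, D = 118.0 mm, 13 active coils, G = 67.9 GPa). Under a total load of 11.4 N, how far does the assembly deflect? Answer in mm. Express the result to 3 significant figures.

k_A = Gd⁴/(8D³N_a) = (75.0×10³)(2.8⁴)/(8·33.0³·10) = 1.6035 N/mm
k_B = Gd⁴/(8D³N_a) = (67.9×10³)(11.0⁴)/(8·118.0³·13) = 5.8178 N/mm
Series: 1/k_eq = 1/1.6035 + 1/5.8178 = 0.79553; k_eq = 1.257 N/mm
δ = F/k_eq = 11.4/1.257 = 9.0691 mm

9.07 mm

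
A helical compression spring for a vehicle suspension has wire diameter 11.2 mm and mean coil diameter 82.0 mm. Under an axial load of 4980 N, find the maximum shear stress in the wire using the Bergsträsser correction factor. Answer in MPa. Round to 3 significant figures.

Spring index C = D/d = 82.0/11.2 = 7.3214
K_B = (4C+2)/(4C−3) = 31.286/26.286 = 1.1902
τ₀ = 8FD/(πd³) = 8·4980·82.0/(π·11.2³) = 3.26688e+06/4413.7 = 740.17 MPa
τ_max = K·τ₀ = 1.1902 × 740.17 = 880.96 MPa

881 MPa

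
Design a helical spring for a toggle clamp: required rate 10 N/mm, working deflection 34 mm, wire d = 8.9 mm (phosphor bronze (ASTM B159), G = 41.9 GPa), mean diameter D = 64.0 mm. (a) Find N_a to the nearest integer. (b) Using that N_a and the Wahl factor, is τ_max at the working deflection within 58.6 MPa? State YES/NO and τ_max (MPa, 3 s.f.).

(a) 13 coils; (b) NO, τ_max = 91.5 MPa

N_a = Gd⁴/(8D³k) = (41.9×10³)(8.9⁴)/(8·64.0³·10) = 12.54 → N_a = 13
Actual rate k = Gd⁴/(8D³·13) = 9.6427 N/mm
Working load F = kδ = 9.6427·34 = 327.85 N
C = 64.0/8.9 = 7.1910; K_W = (4C−1)/(4C−4)+0.615/C = 1.2067
τ_max = K_W·8FD/(πd³) = 1.2067·75.793 = 91.457 MPa
τ_max > 58.6 MPa → exceeds allowable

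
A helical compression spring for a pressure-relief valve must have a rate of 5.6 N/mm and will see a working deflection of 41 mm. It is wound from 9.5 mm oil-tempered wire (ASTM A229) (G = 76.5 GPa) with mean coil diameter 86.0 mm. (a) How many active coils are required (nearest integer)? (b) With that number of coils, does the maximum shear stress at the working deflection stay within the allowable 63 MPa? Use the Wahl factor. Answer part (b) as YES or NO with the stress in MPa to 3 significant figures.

(a) 22 coils; (b) NO, τ_max = 67.7 MPa

N_a = Gd⁴/(8D³k) = (76.5×10³)(9.5⁴)/(8·86.0³·5.6) = 21.87 → N_a = 22
Actual rate k = Gd⁴/(8D³·22) = 5.5661 N/mm
Working load F = kδ = 5.5661·41 = 228.21 N
C = 86.0/9.5 = 9.0526; K_W = (4C−1)/(4C−4)+0.615/C = 1.1611
τ_max = K_W·8FD/(πd³) = 1.1611·58.291 = 67.68 MPa
τ_max > 63 MPa → exceeds allowable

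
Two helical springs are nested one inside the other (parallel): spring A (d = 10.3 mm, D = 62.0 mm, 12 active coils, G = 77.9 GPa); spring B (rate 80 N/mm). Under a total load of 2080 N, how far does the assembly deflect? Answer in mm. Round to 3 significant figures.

17.6 mm

k_A = Gd⁴/(8D³N_a) = (77.9×10³)(10.3⁴)/(8·62.0³·12) = 38.321 N/mm
Parallel: k_eq = 38.321 + 80 = 118.32 N/mm
δ = F/k_eq = 2080/118.32 = 17.579 mm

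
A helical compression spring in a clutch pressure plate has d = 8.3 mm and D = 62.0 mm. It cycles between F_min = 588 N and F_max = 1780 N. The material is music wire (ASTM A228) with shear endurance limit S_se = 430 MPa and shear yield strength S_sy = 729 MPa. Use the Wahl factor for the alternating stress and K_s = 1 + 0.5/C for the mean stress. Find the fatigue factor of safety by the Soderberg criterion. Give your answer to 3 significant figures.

1.07

C = D/d = 62.0/8.3 = 7.4699; K_W = (4C−1)/(4C−4)+0.615/C = 1.1983; K_s = 1+0.5/C = 1.0669
F_a = (F_max−F_min)/2 = 596 N; F_m = (F_max+F_min)/2 = 1184 N
τ_a = K_W·8F_aD/(πd³) = 1.1983 × 164.57 = 197.19 MPa
τ_m = K_s·8F_mD/(πd³) = 1.0669 × 326.93 = 348.81 MPa
Soderberg: 1/n_f = τ_a/S_se + τ_m/S_sy = 197.19/430 + 348.81/729 = 0.45859 + 0.47848 = 0.93706
n_f = 1/0.93706 = 1.067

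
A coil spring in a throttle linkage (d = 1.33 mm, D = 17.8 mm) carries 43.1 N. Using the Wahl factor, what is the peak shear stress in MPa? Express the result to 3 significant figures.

Spring index C = D/d = 17.8/1.33 = 13.3835
K_W = (4C−1)/(4C−4) + 0.615/C = 52.534/49.534 + 0.0460 = 1.1065
τ₀ = 8FD/(πd³) = 8·43.1·17.8/(π·1.33³) = 6137.44/7.391 = 830.39 MPa
τ_max = K·τ₀ = 1.1065 × 830.39 = 918.84 MPa

919 MPa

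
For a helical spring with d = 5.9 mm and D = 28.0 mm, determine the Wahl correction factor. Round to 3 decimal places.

C = D/d = 28.0/5.9 = 4.7458
K_W = (4C−1)/(4C−4) + 0.615/C = 17.983/14.983 + 0.1296 = 1.3298

1.330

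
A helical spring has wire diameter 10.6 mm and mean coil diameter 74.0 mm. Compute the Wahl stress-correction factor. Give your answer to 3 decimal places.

C = D/d = 74.0/10.6 = 6.9811
K_W = (4C−1)/(4C−4) + 0.615/C = 26.925/23.925 + 0.0881 = 1.2135

1.213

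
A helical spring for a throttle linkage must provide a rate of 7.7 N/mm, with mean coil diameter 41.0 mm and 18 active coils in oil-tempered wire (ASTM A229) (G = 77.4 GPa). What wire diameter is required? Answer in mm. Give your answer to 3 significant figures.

5.61 mm

d = (8D³N_a·k / G)^(1/4) = (8·41.0³·18·7.7 / (77.4×10³))^0.25
  = (987.33)^0.25 = 5.6055 mm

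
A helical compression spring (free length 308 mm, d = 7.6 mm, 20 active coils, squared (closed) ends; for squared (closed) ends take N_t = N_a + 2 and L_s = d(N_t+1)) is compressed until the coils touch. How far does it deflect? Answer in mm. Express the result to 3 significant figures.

N_t = 22; L_s = 7.6·23 = 174.8 mm
δ_solid = L₀ − L_s = 308 − 174.8 = 133.2 mm

133 mm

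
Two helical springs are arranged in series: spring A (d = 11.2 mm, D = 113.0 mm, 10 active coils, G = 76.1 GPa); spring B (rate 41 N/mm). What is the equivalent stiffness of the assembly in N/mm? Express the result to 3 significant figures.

k_A = Gd⁴/(8D³N_a) = (76.1×10³)(11.2⁴)/(8·113.0³·10) = 10.374 N/mm
Series: 1/k_eq = 1/10.374 + 1/41 = 0.12079; k_eq = 8.2789 N/mm

8.28 N/mm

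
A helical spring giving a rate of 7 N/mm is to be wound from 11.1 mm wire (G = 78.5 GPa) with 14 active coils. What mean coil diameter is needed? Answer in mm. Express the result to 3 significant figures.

115 mm

D = (Gd⁴/(8N_a·k))^(1/3) = (78.5×10³·11.1⁴/(8·14·7))^(1/3)
  = (1.52001e+06)^(1/3) = 114.9781 mm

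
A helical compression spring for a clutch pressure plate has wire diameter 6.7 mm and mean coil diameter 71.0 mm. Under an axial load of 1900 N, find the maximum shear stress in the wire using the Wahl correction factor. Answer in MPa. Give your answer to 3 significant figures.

Spring index C = D/d = 71.0/6.7 = 10.5970
K_W = (4C−1)/(4C−4) + 0.615/C = 41.388/38.388 + 0.0580 = 1.1362
τ₀ = 8FD/(πd³) = 8·1900·71.0/(π·6.7³) = 1.0792e+06/944.87 = 1142.2 MPa
τ_max = K·τ₀ = 1.1362 × 1142.2 = 1297.7 MPa

1300 MPa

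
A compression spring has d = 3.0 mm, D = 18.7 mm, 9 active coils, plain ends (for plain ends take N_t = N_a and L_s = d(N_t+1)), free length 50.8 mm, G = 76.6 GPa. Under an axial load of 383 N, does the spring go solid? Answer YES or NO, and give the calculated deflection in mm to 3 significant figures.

k = Gd⁴/(8D³N_a) = (76.6×10³)(3.0⁴)/(8·18.7³·9) = 13.178 N/mm
N_t = 9; L_s = 3.0·10 = 30 mm; δ_solid = L₀ − L_s = 50.8 − 30 = 20.8 mm
δ = F/k = 383/13.178 = 29.063 mm
δ ≥ δ_solid → spring goes solid

YES, δ = 29.1 mm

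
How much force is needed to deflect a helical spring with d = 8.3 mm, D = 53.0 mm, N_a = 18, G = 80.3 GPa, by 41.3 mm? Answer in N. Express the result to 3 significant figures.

k = Gd⁴/(8D³N_a) = (80.3×10³)(8.3⁴)/(8·53.0³·18) = 17.776 N/mm
F = k·δ = 17.776 × 41.3 = 734.16 N

734 N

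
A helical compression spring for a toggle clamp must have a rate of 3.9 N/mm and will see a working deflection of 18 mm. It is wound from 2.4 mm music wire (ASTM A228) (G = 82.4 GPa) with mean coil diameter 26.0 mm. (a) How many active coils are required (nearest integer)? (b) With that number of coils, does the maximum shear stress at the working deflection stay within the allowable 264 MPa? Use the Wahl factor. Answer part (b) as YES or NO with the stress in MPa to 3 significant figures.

(a) 5 coils; (b) NO, τ_max = 380 MPa

N_a = Gd⁴/(8D³k) = (82.4×10³)(2.4⁴)/(8·26.0³·3.9) = 4.985 → N_a = 5
Actual rate k = Gd⁴/(8D³·5) = 3.8886 N/mm
Working load F = kδ = 3.8886·18 = 69.995 N
C = 26.0/2.4 = 10.8333; K_W = (4C−1)/(4C−4)+0.615/C = 1.1330
τ_max = K_W·8FD/(πd³) = 1.1330·335.23 = 379.83 MPa
τ_max > 264 MPa → exceeds allowable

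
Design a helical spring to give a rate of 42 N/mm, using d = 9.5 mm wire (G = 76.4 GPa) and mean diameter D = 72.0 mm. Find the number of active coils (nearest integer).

N_a = Gd⁴/(8D³k) = (76.4×10³ × 9.5⁴)/(8 × 72.0³ × 42)
    = 6.22283e+08 / 1.25411e+08 = 4.962 → 5 coils

5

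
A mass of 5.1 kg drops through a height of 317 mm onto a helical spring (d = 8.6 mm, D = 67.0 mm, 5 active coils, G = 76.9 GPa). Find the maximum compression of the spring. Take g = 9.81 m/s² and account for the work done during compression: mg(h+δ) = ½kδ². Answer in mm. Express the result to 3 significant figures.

31.6 mm

k = Gd⁴/(8D³N_a) = (76.9×10³)(8.6⁴)/(8·67.0³·5) = 34.965 N/mm
W = mg = 5.1 × 9.81 = 50.031 N
½kδ² − Wδ − Wh = 0 → δ = (W + √(W² + 2kWh))/k
δ = (50.031 + √(2503.1 + 1.10908e+06))/34.965 = (50.031 + 1054.3)/34.965 = 31.584 mm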